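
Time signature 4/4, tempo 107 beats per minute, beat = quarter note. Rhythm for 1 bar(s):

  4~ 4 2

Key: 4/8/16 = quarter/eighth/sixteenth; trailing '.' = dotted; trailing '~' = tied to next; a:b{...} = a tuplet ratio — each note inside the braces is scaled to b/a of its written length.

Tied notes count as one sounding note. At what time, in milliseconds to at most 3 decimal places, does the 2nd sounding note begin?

1. 0.0ms @ 0 + 1121.495ms (2)
2. 1121.495ms @ 2 + 1121.495ms (2)

note 2 onset = 2b = 1121.495ms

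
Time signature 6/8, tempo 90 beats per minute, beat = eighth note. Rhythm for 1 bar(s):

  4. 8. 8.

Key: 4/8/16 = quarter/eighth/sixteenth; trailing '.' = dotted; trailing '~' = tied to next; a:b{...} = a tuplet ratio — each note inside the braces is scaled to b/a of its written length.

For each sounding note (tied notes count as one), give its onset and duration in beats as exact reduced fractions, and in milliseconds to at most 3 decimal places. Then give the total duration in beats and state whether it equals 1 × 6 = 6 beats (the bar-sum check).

1) 0.0ms=0b +2000.0ms=3b
2) 2000.0ms=3b +1000.0ms=3/2b
3) 3000.0ms=9/2b +1000.0ms=3/2b
Σ=6b of 6 (90bpm 6/8) — PASS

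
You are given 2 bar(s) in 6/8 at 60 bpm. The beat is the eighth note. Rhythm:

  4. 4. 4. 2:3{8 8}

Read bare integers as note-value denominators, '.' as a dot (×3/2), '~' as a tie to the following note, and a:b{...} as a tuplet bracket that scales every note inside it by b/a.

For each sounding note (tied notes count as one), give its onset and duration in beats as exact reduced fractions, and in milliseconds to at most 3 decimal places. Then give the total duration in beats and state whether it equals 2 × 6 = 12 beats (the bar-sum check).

1) 0.0ms=0b +3000.0ms=3b
2) 3000.0ms=3b +3000.0ms=3b
3) 6000.0ms=6b +3000.0ms=3b
4) 9000.0ms=9b +1500.0ms=3/2b
5) 10500.0ms=21/2b +1500.0ms=3/2b
Σ=12b of 12 (60bpm 6/8) — PASS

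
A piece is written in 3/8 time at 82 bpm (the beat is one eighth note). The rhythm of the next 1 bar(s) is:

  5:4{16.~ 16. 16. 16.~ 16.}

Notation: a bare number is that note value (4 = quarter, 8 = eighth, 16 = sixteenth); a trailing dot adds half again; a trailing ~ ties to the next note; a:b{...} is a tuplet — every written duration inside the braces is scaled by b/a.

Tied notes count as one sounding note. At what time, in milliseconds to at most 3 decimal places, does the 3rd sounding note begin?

1. 0.0ms @ 0 + 878.049ms (6/5)
2. 878.049ms @ 6/5 + 439.024ms (3/5)
3. 1317.073ms @ 9/5 + 878.049ms (6/5)

note 3 onset = 9/5b = 1317.073ms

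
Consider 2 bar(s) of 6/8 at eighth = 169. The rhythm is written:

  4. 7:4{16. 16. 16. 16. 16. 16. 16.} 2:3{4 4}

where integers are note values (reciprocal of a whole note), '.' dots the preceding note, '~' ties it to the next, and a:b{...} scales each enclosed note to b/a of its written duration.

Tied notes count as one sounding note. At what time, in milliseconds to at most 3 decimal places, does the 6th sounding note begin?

1. 0.0ms @ 0 + 1065.089ms (3)
2. 1065.089ms @ 3 + 152.156ms (3/7)
3. 1217.244ms @ 24/7 + 152.156ms (3/7)
4. 1369.4ms @ 27/7 + 152.156ms (3/7)
5. 1521.555ms @ 30/7 + 152.156ms (3/7)
6. 1673.711ms @ 33/7 + 152.156ms (3/7)
7. 1825.866ms @ 36/7 + 152.156ms (3/7)
8. 1978.022ms @ 39/7 + 152.156ms (3/7)
9. 2130.178ms @ 6 + 1065.089ms (3)
10. 3195.266ms @ 9 + 1065.089ms (3)

note 6 onset = 33/7b = 1673.711ms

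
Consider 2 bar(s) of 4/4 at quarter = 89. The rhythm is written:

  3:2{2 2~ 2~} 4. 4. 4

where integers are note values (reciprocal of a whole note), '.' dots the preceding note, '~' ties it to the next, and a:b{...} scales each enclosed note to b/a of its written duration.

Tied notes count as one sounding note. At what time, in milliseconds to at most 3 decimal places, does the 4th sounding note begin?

note 4 onset = 7b = 4719.101ms

1. 0.0ms @ 0 + 898.876ms (4/3)
2. 898.876ms @ 4/3 + 2808.989ms (25/6)
3. 3707.865ms @ 11/2 + 1011.236ms (3/2)
4. 4719.101ms @ 7 + 674.157ms (1)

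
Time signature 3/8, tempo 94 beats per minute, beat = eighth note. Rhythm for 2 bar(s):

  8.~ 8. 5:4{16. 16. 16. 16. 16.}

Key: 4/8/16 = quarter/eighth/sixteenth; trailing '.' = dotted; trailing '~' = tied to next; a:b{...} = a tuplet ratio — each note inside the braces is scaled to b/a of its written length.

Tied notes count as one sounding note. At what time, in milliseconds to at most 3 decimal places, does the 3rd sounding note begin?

1. 0.0ms @ 0 + 1914.894ms (3)
2. 1914.894ms @ 3 + 382.979ms (3/5)
3. 2297.872ms @ 18/5 + 382.979ms (3/5)
4. 2680.851ms @ 21/5 + 382.979ms (3/5)
5. 3063.83ms @ 24/5 + 382.979ms (3/5)
6. 3446.809ms @ 27/5 + 382.979ms (3/5)

note 3 onset = 18/5b = 2297.872ms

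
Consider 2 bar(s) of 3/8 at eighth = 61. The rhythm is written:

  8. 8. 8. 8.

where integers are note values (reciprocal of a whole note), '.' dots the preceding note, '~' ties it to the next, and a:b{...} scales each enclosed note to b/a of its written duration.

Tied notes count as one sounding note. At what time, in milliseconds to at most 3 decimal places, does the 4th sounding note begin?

note 4 onset = 9/2b = 4426.23ms

1. 0.0ms @ 0 + 1475.41ms (3/2)
2. 1475.41ms @ 3/2 + 1475.41ms (3/2)
3. 2950.82ms @ 3 + 1475.41ms (3/2)
4. 4426.23ms @ 9/2 + 1475.41ms (3/2)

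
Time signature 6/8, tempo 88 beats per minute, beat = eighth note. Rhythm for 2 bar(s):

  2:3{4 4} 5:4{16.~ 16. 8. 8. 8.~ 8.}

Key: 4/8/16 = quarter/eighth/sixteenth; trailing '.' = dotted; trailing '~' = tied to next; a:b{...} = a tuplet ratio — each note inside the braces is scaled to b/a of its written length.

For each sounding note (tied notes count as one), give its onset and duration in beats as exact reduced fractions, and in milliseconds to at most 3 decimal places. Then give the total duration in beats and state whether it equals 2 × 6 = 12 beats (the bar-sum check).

1) 0.0ms=0b +2045.455ms=3b
2) 2045.455ms=3b +2045.455ms=3b
3) 4090.909ms=6b +818.182ms=6/5b
4) 4909.091ms=36/5b +818.182ms=6/5b
5) 5727.273ms=42/5b +818.182ms=6/5b
6) 6545.455ms=48/5b +1636.364ms=12/5b
Σ=12b of 12 (88bpm 6/8) — PASS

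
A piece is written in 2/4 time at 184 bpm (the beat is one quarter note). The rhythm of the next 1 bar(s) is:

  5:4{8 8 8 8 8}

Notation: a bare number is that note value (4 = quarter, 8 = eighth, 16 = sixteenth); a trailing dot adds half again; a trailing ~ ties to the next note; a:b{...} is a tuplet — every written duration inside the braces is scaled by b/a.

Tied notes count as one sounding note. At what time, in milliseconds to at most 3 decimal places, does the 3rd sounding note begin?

note 3 onset = 4/5b = 260.87ms

1. 0.0ms @ 0 + 130.435ms (2/5)
2. 130.435ms @ 2/5 + 130.435ms (2/5)
3. 260.87ms @ 4/5 + 130.435ms (2/5)
4. 391.304ms @ 6/5 + 130.435ms (2/5)
5. 521.739ms @ 8/5 + 130.435ms (2/5)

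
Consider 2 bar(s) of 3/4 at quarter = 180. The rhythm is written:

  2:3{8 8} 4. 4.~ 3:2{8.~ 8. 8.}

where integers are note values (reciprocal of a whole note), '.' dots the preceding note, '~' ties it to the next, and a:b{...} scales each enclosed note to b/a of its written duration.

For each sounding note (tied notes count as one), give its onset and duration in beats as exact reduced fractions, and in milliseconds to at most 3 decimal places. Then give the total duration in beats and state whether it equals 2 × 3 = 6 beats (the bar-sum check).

1) 0.0ms=0b +250.0ms=3/4b
2) 250.0ms=3/4b +250.0ms=3/4b
3) 500.0ms=3/2b +500.0ms=3/2b
4) 1000.0ms=3b +833.333ms=5/2b
5) 1833.333ms=11/2b +166.667ms=1/2b
Σ=6b of 6 (180bpm 3/4) — PASS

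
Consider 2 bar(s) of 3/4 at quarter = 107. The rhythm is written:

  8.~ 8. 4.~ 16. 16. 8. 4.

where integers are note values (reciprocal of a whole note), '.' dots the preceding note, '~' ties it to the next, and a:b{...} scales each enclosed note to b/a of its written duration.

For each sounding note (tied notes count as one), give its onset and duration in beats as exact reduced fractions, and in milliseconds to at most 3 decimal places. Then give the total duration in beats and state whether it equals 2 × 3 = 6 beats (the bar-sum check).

1) 0.0ms=0b +841.121ms=3/2b
2) 841.121ms=3/2b +1051.402ms=15/8b
3) 1892.523ms=27/8b +210.28ms=3/8b
4) 2102.804ms=15/4b +420.561ms=3/4b
5) 2523.364ms=9/2b +841.121ms=3/2b
Σ=6b of 6 (107bpm 3/4) — PASS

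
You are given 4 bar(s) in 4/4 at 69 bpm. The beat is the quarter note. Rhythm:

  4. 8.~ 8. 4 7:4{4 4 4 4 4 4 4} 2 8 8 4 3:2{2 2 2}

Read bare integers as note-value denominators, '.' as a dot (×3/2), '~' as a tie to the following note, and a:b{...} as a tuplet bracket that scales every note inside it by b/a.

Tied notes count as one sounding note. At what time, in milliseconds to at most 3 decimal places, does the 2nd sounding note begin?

note 2 onset = 3/2b = 1304.348ms

1. 0.0ms @ 0 + 1304.348ms (3/2)
2. 1304.348ms @ 3/2 + 1304.348ms (3/2)
3. 2608.696ms @ 3 + 869.565ms (1)
4. 3478.261ms @ 4 + 496.894ms (4/7)
5. 3975.155ms @ 32/7 + 496.894ms (4/7)
6. 4472.05ms @ 36/7 + 496.894ms (4/7)
7. 4968.944ms @ 40/7 + 496.894ms (4/7)
8. 5465.839ms @ 44/7 + 496.894ms (4/7)
9. 5962.733ms @ 48/7 + 496.894ms (4/7)
10. 6459.627ms @ 52/7 + 496.894ms (4/7)
11. 6956.522ms @ 8 + 1739.13ms (2)
12. 8695.652ms @ 10 + 434.783ms (1/2)
13. 9130.435ms @ 21/2 + 434.783ms (1/2)
14. 9565.217ms @ 11 + 869.565ms (1)
15. 10434.783ms @ 12 + 1159.42ms (4/3)
16. 11594.203ms @ 40/3 + 1159.42ms (4/3)
17. 12753.623ms @ 44/3 + 1159.42ms (4/3)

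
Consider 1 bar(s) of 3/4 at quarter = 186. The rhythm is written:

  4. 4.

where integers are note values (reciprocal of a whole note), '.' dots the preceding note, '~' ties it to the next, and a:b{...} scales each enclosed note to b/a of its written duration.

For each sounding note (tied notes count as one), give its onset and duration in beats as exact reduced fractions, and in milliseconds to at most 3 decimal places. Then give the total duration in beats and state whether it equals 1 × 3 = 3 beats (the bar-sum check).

1) 0.0ms=0b +483.871ms=3/2b
2) 483.871ms=3/2b +483.871ms=3/2b
Σ=3b of 3 (186bpm 3/4) — PASS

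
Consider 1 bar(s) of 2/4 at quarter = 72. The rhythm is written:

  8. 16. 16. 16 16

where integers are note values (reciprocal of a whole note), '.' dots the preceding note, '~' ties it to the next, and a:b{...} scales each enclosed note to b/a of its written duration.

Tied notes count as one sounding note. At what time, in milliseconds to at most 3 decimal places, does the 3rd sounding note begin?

1. 0.0ms @ 0 + 625.0ms (3/4)
2. 625.0ms @ 3/4 + 312.5ms (3/8)
3. 937.5ms @ 9/8 + 312.5ms (3/8)
4. 1250.0ms @ 3/2 + 208.333ms (1/4)
5. 1458.333ms @ 7/4 + 208.333ms (1/4)

note 3 onset = 9/8b = 937.5ms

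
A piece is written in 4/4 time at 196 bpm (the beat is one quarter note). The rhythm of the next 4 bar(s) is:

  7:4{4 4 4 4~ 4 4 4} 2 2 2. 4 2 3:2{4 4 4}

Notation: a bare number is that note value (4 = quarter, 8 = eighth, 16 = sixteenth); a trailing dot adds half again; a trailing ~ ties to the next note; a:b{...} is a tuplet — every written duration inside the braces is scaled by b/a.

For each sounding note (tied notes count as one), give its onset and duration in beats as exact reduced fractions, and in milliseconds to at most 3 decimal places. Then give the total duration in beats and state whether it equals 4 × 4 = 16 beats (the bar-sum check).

1) 0.0ms=0b +174.927ms=4/7b
2) 174.927ms=4/7b +174.927ms=4/7b
3) 349.854ms=8/7b +174.927ms=4/7b
4) 524.781ms=12/7b +349.854ms=8/7b
5) 874.636ms=20/7b +174.927ms=4/7b
6) 1049.563ms=24/7b +174.927ms=4/7b
7) 1224.49ms=4b +612.245ms=2b
8) 1836.735ms=6b +612.245ms=2b
9) 2448.98ms=8b +918.367ms=3b
10) 3367.347ms=11b +306.122ms=1b
11) 3673.469ms=12b +612.245ms=2b
12) 4285.714ms=14b +204.082ms=2/3b
13) 4489.796ms=44/3b +204.082ms=2/3b
14) 4693.878ms=46/3b +204.082ms=2/3b
Σ=16b of 16 (196bpm 4/4) — PASS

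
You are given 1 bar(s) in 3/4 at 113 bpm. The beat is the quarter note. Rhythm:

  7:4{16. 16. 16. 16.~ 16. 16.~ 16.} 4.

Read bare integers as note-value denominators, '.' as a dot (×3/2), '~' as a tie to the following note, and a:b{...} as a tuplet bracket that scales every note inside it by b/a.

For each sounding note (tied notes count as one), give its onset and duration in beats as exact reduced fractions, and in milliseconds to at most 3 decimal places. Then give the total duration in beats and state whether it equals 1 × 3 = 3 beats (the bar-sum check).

1) 0.0ms=0b +113.78ms=3/14b
2) 113.78ms=3/14b +113.78ms=3/14b
3) 227.56ms=3/7b +113.78ms=3/14b
4) 341.34ms=9/14b +227.56ms=3/7b
5) 568.9ms=15/14b +227.56ms=3/7b
6) 796.46ms=3/2b +796.46ms=3/2b
Σ=3b of 3 (113bpm 3/4) — PASS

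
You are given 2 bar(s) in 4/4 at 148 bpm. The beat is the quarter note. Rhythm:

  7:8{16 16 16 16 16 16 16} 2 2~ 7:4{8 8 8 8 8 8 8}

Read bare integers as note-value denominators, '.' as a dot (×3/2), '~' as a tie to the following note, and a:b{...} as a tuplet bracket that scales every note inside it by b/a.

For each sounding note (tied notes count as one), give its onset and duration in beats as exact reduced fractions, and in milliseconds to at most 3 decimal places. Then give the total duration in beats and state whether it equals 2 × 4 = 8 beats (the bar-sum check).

1) 0.0ms=0b +115.83ms=2/7b
2) 115.83ms=2/7b +115.83ms=2/7b
3) 231.66ms=4/7b +115.83ms=2/7b
4) 347.49ms=6/7b +115.83ms=2/7b
5) 463.32ms=8/7b +115.83ms=2/7b
6) 579.151ms=10/7b +115.83ms=2/7b
7) 694.981ms=12/7b +115.83ms=2/7b
8) 810.811ms=2b +810.811ms=2b
9) 1621.622ms=4b +926.641ms=16/7b
10) 2548.263ms=44/7b +115.83ms=2/7b
11) 2664.093ms=46/7b +115.83ms=2/7b
12) 2779.923ms=48/7b +115.83ms=2/7b
13) 2895.753ms=50/7b +115.83ms=2/7b
14) 3011.583ms=52/7b +115.83ms=2/7b
15) 3127.413ms=54/7b +115.83ms=2/7b
Σ=8b of 8 (148bpm 4/4) — PASS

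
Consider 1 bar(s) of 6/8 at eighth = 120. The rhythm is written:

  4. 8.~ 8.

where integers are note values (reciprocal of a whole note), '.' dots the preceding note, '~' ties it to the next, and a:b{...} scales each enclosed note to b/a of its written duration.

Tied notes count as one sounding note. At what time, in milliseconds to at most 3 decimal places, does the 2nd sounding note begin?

note 2 onset = 3b = 1500.0ms

1. 0.0ms @ 0 + 1500.0ms (3)
2. 1500.0ms @ 3 + 1500.0ms (3)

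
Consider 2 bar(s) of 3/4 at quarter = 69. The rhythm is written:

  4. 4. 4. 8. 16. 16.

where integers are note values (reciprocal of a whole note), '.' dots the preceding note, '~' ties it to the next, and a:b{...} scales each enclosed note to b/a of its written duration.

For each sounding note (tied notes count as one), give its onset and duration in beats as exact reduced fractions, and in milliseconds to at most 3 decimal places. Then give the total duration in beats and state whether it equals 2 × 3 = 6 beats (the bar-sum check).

1) 0.0ms=0b +1304.348ms=3/2b
2) 1304.348ms=3/2b +1304.348ms=3/2b
3) 2608.696ms=3b +1304.348ms=3/2b
4) 3913.043ms=9/2b +652.174ms=3/4b
5) 4565.217ms=21/4b +326.087ms=3/8b
6) 4891.304ms=45/8b +326.087ms=3/8b
Σ=6b of 6 (69bpm 3/4) — PASS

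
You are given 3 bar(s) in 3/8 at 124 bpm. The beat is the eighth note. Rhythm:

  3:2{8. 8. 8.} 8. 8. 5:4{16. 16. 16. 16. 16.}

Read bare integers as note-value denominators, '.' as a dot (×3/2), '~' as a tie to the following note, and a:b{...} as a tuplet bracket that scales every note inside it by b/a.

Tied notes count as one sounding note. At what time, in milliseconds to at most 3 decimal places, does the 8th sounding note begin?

note 8 onset = 36/5b = 3483.871ms

1. 0.0ms @ 0 + 483.871ms (1)
2. 483.871ms @ 1 + 483.871ms (1)
3. 967.742ms @ 2 + 483.871ms (1)
4. 1451.613ms @ 3 + 725.806ms (3/2)
5. 2177.419ms @ 9/2 + 725.806ms (3/2)
6. 2903.226ms @ 6 + 290.323ms (3/5)
7. 3193.548ms @ 33/5 + 290.323ms (3/5)
8. 3483.871ms @ 36/5 + 290.323ms (3/5)
9. 3774.194ms @ 39/5 + 290.323ms (3/5)
10. 4064.516ms @ 42/5 + 290.323ms (3/5)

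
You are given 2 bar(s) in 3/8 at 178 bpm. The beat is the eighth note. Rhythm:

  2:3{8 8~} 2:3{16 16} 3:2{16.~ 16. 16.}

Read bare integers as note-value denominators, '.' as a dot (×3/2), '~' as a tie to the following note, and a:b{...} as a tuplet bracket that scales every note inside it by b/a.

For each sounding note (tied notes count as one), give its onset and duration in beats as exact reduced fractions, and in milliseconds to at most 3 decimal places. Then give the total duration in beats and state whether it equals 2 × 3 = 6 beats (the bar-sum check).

1) 0.0ms=0b +505.618ms=3/2b
2) 505.618ms=3/2b +758.427ms=9/4b
3) 1264.045ms=15/4b +252.809ms=3/4b
4) 1516.854ms=9/2b +337.079ms=1b
5) 1853.933ms=11/2b +168.539ms=1/2b
Σ=6b of 6 (178bpm 3/8) — PASS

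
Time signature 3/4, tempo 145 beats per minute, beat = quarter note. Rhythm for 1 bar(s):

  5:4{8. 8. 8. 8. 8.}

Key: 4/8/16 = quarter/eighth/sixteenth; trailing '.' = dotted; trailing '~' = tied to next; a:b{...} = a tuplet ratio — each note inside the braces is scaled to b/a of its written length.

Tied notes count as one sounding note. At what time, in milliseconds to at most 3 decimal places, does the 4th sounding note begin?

1. 0.0ms @ 0 + 248.276ms (3/5)
2. 248.276ms @ 3/5 + 248.276ms (3/5)
3. 496.552ms @ 6/5 + 248.276ms (3/5)
4. 744.828ms @ 9/5 + 248.276ms (3/5)
5. 993.103ms @ 12/5 + 248.276ms (3/5)

note 4 onset = 9/5b = 744.828ms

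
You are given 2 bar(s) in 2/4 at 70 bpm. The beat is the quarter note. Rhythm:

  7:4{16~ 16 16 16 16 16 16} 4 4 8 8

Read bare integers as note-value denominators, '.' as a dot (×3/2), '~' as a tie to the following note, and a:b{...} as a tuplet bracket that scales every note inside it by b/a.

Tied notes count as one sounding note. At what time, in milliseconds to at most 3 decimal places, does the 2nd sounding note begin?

1. 0.0ms @ 0 + 244.898ms (2/7)
2. 244.898ms @ 2/7 + 122.449ms (1/7)
3. 367.347ms @ 3/7 + 122.449ms (1/7)
4. 489.796ms @ 4/7 + 122.449ms (1/7)
5. 612.245ms @ 5/7 + 122.449ms (1/7)
6. 734.694ms @ 6/7 + 122.449ms (1/7)
7. 857.143ms @ 1 + 857.143ms (1)
8. 1714.286ms @ 2 + 857.143ms (1)
9. 2571.429ms @ 3 + 428.571ms (1/2)
10. 3000.0ms @ 7/2 + 428.571ms (1/2)

note 2 onset = 2/7b = 244.898ms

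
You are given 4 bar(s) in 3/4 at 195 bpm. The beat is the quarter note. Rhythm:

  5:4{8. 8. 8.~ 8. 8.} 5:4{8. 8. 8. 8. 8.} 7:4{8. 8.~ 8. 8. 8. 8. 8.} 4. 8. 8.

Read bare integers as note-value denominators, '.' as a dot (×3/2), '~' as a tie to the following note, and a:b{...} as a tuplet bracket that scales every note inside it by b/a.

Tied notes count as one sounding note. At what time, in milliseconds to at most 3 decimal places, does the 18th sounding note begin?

note 18 onset = 45/4b = 3461.538ms

1. 0.0ms @ 0 + 184.615ms (3/5)
2. 184.615ms @ 3/5 + 184.615ms (3/5)
3. 369.231ms @ 6/5 + 369.231ms (6/5)
4. 738.462ms @ 12/5 + 184.615ms (3/5)
5. 923.077ms @ 3 + 184.615ms (3/5)
6. 1107.692ms @ 18/5 + 184.615ms (3/5)
7. 1292.308ms @ 21/5 + 184.615ms (3/5)
8. 1476.923ms @ 24/5 + 184.615ms (3/5)
9. 1661.538ms @ 27/5 + 184.615ms (3/5)
10. 1846.154ms @ 6 + 131.868ms (3/7)
11. 1978.022ms @ 45/7 + 263.736ms (6/7)
12. 2241.758ms @ 51/7 + 131.868ms (3/7)
13. 2373.626ms @ 54/7 + 131.868ms (3/7)
14. 2505.495ms @ 57/7 + 131.868ms (3/7)
15. 2637.363ms @ 60/7 + 131.868ms (3/7)
16. 2769.231ms @ 9 + 461.538ms (3/2)
17. 3230.769ms @ 21/2 + 230.769ms (3/4)
18. 3461.538ms @ 45/4 + 230.769ms (3/4)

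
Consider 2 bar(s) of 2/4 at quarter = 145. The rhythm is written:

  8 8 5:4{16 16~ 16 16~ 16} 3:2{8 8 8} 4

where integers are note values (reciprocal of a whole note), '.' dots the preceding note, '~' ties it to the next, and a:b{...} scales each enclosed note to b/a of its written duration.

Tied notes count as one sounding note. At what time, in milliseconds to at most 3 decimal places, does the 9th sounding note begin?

note 9 onset = 3b = 1241.379ms

1. 0.0ms @ 0 + 206.897ms (1/2)
2. 206.897ms @ 1/2 + 206.897ms (1/2)
3. 413.793ms @ 1 + 82.759ms (1/5)
4. 496.552ms @ 6/5 + 165.517ms (2/5)
5. 662.069ms @ 8/5 + 165.517ms (2/5)
6. 827.586ms @ 2 + 137.931ms (1/3)
7. 965.517ms @ 7/3 + 137.931ms (1/3)
8. 1103.448ms @ 8/3 + 137.931ms (1/3)
9. 1241.379ms @ 3 + 413.793ms (1)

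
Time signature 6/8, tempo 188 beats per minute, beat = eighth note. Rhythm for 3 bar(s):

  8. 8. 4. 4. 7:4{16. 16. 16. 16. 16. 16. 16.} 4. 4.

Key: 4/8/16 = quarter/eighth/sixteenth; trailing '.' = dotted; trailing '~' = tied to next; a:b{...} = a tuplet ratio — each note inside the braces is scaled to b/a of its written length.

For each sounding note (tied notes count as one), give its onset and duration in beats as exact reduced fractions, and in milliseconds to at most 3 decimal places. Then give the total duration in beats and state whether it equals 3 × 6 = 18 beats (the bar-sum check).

1) 0.0ms=0b +478.723ms=3/2b
2) 478.723ms=3/2b +478.723ms=3/2b
3) 957.447ms=3b +957.447ms=3b
4) 1914.894ms=6b +957.447ms=3b
5) 2872.34ms=9b +136.778ms=3/7b
6) 3009.119ms=66/7b +136.778ms=3/7b
7) 3145.897ms=69/7b +136.778ms=3/7b
8) 3282.675ms=72/7b +136.778ms=3/7b
9) 3419.453ms=75/7b +136.778ms=3/7b
10) 3556.231ms=78/7b +136.778ms=3/7b
11) 3693.009ms=81/7b +136.778ms=3/7b
12) 3829.787ms=12b +957.447ms=3b
13) 4787.234ms=15b +957.447ms=3b
Σ=18b of 18 (188bpm 6/8) — PASS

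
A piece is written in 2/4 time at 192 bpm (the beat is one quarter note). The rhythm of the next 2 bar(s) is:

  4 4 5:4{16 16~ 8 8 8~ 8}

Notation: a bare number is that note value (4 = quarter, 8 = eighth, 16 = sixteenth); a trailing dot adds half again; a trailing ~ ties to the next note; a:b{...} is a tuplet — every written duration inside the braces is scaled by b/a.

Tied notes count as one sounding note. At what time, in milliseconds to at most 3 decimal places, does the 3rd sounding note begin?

note 3 onset = 2b = 625.0ms

1. 0.0ms @ 0 + 312.5ms (1)
2. 312.5ms @ 1 + 312.5ms (1)
3. 625.0ms @ 2 + 62.5ms (1/5)
4. 687.5ms @ 11/5 + 187.5ms (3/5)
5. 875.0ms @ 14/5 + 125.0ms (2/5)
6. 1000.0ms @ 16/5 + 250.0ms (4/5)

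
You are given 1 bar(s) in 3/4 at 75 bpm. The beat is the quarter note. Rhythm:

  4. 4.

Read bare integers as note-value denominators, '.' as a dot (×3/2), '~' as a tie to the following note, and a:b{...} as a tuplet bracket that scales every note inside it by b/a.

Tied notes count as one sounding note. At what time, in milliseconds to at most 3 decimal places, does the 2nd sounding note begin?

note 2 onset = 3/2b = 1200.0ms

1. 0.0ms @ 0 + 1200.0ms (3/2)
2. 1200.0ms @ 3/2 + 1200.0ms (3/2)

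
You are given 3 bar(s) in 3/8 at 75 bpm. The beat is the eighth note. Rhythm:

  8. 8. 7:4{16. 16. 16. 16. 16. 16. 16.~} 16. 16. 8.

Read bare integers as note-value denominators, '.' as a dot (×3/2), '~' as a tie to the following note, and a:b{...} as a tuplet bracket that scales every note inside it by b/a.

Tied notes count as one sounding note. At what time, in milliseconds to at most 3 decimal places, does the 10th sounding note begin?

1. 0.0ms @ 0 + 1200.0ms (3/2)
2. 1200.0ms @ 3/2 + 1200.0ms (3/2)
3. 2400.0ms @ 3 + 342.857ms (3/7)
4. 2742.857ms @ 24/7 + 342.857ms (3/7)
5. 3085.714ms @ 27/7 + 342.857ms (3/7)
6. 3428.571ms @ 30/7 + 342.857ms (3/7)
7. 3771.429ms @ 33/7 + 342.857ms (3/7)
8. 4114.286ms @ 36/7 + 342.857ms (3/7)
9. 4457.143ms @ 39/7 + 942.857ms (33/28)
10. 5400.0ms @ 27/4 + 600.0ms (3/4)
11. 6000.0ms @ 15/2 + 1200.0ms (3/2)

note 10 onset = 27/4b = 5400.0ms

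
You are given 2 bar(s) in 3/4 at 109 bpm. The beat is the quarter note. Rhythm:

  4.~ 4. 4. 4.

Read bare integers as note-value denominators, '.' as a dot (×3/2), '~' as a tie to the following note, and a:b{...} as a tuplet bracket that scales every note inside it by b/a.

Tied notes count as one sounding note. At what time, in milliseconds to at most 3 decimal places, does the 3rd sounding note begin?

note 3 onset = 9/2b = 2477.064ms

1. 0.0ms @ 0 + 1651.376ms (3)
2. 1651.376ms @ 3 + 825.688ms (3/2)
3. 2477.064ms @ 9/2 + 825.688ms (3/2)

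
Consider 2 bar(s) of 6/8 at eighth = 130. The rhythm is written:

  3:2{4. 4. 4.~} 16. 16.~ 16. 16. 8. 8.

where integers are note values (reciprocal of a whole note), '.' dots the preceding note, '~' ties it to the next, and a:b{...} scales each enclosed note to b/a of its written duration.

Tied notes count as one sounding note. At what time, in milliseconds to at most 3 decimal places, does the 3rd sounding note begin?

1. 0.0ms @ 0 + 923.077ms (2)
2. 923.077ms @ 2 + 923.077ms (2)
3. 1846.154ms @ 4 + 1269.231ms (11/4)
4. 3115.385ms @ 27/4 + 692.308ms (3/2)
5. 3807.692ms @ 33/4 + 346.154ms (3/4)
6. 4153.846ms @ 9 + 692.308ms (3/2)
7. 4846.154ms @ 21/2 + 692.308ms (3/2)

note 3 onset = 4b = 1846.154ms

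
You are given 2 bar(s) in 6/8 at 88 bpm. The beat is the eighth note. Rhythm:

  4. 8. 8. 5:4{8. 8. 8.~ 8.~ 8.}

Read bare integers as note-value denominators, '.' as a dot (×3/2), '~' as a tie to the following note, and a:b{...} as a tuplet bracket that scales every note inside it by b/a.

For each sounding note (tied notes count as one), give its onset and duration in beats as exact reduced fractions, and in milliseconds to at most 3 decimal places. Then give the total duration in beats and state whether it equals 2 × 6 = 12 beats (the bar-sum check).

1) 0.0ms=0b +2045.455ms=3b
2) 2045.455ms=3b +1022.727ms=3/2b
3) 3068.182ms=9/2b +1022.727ms=3/2b
4) 4090.909ms=6b +818.182ms=6/5b
5) 4909.091ms=36/5b +818.182ms=6/5b
6) 5727.273ms=42/5b +2454.545ms=18/5b
Σ=12b of 12 (88bpm 6/8) — PASS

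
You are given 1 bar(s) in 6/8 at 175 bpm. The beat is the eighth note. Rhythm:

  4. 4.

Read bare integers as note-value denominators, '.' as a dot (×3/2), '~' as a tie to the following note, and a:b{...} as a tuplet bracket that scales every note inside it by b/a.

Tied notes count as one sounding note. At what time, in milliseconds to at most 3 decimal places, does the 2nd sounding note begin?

1. 0.0ms @ 0 + 1028.571ms (3)
2. 1028.571ms @ 3 + 1028.571ms (3)

note 2 onset = 3b = 1028.571ms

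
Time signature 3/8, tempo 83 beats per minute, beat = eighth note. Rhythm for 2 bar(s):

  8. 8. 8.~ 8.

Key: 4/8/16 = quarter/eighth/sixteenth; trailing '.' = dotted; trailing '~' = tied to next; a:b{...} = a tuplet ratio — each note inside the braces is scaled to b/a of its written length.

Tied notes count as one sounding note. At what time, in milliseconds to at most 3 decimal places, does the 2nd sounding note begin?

note 2 onset = 3/2b = 1084.337ms

1. 0.0ms @ 0 + 1084.337ms (3/2)
2. 1084.337ms @ 3/2 + 1084.337ms (3/2)
3. 2168.675ms @ 3 + 2168.675ms (3)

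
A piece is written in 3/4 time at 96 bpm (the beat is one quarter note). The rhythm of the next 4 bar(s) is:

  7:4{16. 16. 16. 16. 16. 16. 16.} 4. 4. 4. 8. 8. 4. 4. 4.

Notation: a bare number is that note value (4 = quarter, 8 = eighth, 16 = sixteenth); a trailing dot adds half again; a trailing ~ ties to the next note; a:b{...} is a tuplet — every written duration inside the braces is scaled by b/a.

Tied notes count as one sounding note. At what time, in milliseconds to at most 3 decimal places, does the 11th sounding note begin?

note 11 onset = 6b = 3750.0ms

1. 0.0ms @ 0 + 133.929ms (3/14)
2. 133.929ms @ 3/14 + 133.929ms (3/14)
3. 267.857ms @ 3/7 + 133.929ms (3/14)
4. 401.786ms @ 9/14 + 133.929ms (3/14)
5. 535.714ms @ 6/7 + 133.929ms (3/14)
6. 669.643ms @ 15/14 + 133.929ms (3/14)
7. 803.571ms @ 9/7 + 133.929ms (3/14)
8. 937.5ms @ 3/2 + 937.5ms (3/2)
9. 1875.0ms @ 3 + 937.5ms (3/2)
10. 2812.5ms @ 9/2 + 937.5ms (3/2)
11. 3750.0ms @ 6 + 468.75ms (3/4)
12. 4218.75ms @ 27/4 + 468.75ms (3/4)
13. 4687.5ms @ 15/2 + 937.5ms (3/2)
14. 5625.0ms @ 9 + 937.5ms (3/2)
15. 6562.5ms @ 21/2 + 937.5ms (3/2)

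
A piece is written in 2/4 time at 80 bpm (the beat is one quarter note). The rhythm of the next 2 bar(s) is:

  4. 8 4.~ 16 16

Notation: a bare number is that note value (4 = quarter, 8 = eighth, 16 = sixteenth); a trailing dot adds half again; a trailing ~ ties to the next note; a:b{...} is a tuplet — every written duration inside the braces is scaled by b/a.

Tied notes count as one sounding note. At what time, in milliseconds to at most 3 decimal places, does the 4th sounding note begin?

note 4 onset = 15/4b = 2812.5ms

1. 0.0ms @ 0 + 1125.0ms (3/2)
2. 1125.0ms @ 3/2 + 375.0ms (1/2)
3. 1500.0ms @ 2 + 1312.5ms (7/4)
4. 2812.5ms @ 15/4 + 187.5ms (1/4)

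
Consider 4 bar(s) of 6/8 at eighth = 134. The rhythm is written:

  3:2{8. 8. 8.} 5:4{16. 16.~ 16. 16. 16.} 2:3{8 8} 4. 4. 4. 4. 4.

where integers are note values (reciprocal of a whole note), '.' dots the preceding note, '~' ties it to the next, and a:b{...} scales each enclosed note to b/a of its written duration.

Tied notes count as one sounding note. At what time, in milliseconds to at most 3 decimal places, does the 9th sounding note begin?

note 9 onset = 15/2b = 3358.209ms

1. 0.0ms @ 0 + 447.761ms (1)
2. 447.761ms @ 1 + 447.761ms (1)
3. 895.522ms @ 2 + 447.761ms (1)
4. 1343.284ms @ 3 + 268.657ms (3/5)
5. 1611.94ms @ 18/5 + 537.313ms (6/5)
6. 2149.254ms @ 24/5 + 268.657ms (3/5)
7. 2417.91ms @ 27/5 + 268.657ms (3/5)
8. 2686.567ms @ 6 + 671.642ms (3/2)
9. 3358.209ms @ 15/2 + 671.642ms (3/2)
10. 4029.851ms @ 9 + 1343.284ms (3)
11. 5373.134ms @ 12 + 1343.284ms (3)
12. 6716.418ms @ 15 + 1343.284ms (3)
13. 8059.701ms @ 18 + 1343.284ms (3)
14. 9402.985ms @ 21 + 1343.284ms (3)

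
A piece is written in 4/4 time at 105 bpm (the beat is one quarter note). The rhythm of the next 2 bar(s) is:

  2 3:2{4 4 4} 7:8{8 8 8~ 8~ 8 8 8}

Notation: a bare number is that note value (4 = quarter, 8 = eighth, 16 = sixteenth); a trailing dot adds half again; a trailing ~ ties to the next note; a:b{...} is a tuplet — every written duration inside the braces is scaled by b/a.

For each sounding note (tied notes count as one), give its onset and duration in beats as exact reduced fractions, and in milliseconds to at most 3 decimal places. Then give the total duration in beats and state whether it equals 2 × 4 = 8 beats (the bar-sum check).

1) 0.0ms=0b +1142.857ms=2b
2) 1142.857ms=2b +380.952ms=2/3b
3) 1523.81ms=8/3b +380.952ms=2/3b
4) 1904.762ms=10/3b +380.952ms=2/3b
5) 2285.714ms=4b +326.531ms=4/7b
6) 2612.245ms=32/7b +326.531ms=4/7b
7) 2938.776ms=36/7b +979.592ms=12/7b
8) 3918.367ms=48/7b +326.531ms=4/7b
9) 4244.898ms=52/7b +326.531ms=4/7b
Σ=8b of 8 (105bpm 4/4) — PASS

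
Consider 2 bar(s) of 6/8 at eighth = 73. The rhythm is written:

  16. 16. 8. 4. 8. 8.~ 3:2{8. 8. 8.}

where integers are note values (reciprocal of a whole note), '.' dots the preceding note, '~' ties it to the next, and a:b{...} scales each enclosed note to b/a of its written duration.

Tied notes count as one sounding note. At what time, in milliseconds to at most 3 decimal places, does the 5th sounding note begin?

note 5 onset = 6b = 4931.507ms

1. 0.0ms @ 0 + 616.438ms (3/4)
2. 616.438ms @ 3/4 + 616.438ms (3/4)
3. 1232.877ms @ 3/2 + 1232.877ms (3/2)
4. 2465.753ms @ 3 + 2465.753ms (3)
5. 4931.507ms @ 6 + 1232.877ms (3/2)
6. 6164.384ms @ 15/2 + 2054.795ms (5/2)
7. 8219.178ms @ 10 + 821.918ms (1)
8. 9041.096ms @ 11 + 821.918ms (1)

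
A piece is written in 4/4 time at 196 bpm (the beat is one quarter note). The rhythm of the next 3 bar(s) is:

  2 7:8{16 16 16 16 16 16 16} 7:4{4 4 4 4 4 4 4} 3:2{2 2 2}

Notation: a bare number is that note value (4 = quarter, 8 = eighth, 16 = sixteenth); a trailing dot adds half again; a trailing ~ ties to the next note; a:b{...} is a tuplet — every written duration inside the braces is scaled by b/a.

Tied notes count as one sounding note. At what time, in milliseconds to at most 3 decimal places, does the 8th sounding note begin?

note 8 onset = 26/7b = 1137.026ms

1. 0.0ms @ 0 + 612.245ms (2)
2. 612.245ms @ 2 + 87.464ms (2/7)
3. 699.708ms @ 16/7 + 87.464ms (2/7)
4. 787.172ms @ 18/7 + 87.464ms (2/7)
5. 874.636ms @ 20/7 + 87.464ms (2/7)
6. 962.099ms @ 22/7 + 87.464ms (2/7)
7. 1049.563ms @ 24/7 + 87.464ms (2/7)
8. 1137.026ms @ 26/7 + 87.464ms (2/7)
9. 1224.49ms @ 4 + 174.927ms (4/7)
10. 1399.417ms @ 32/7 + 174.927ms (4/7)
11. 1574.344ms @ 36/7 + 174.927ms (4/7)
12. 1749.271ms @ 40/7 + 174.927ms (4/7)
13. 1924.198ms @ 44/7 + 174.927ms (4/7)
14. 2099.125ms @ 48/7 + 174.927ms (4/7)
15. 2274.052ms @ 52/7 + 174.927ms (4/7)
16. 2448.98ms @ 8 + 408.163ms (4/3)
17. 2857.143ms @ 28/3 + 408.163ms (4/3)
18. 3265.306ms @ 32/3 + 408.163ms (4/3)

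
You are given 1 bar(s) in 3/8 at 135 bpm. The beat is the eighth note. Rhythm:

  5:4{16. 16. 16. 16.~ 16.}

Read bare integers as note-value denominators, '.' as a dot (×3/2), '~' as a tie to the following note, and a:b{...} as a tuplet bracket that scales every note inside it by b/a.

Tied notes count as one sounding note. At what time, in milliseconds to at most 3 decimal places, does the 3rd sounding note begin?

1. 0.0ms @ 0 + 266.667ms (3/5)
2. 266.667ms @ 3/5 + 266.667ms (3/5)
3. 533.333ms @ 6/5 + 266.667ms (3/5)
4. 800.0ms @ 9/5 + 533.333ms (6/5)

note 3 onset = 6/5b = 533.333ms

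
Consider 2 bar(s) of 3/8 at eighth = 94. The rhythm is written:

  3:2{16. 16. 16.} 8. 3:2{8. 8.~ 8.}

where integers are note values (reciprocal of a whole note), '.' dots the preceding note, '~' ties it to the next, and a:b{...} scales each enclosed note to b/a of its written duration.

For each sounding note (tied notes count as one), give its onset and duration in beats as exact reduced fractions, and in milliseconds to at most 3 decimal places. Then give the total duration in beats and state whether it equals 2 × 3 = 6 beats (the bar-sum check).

1) 0.0ms=0b +319.149ms=1/2b
2) 319.149ms=1/2b +319.149ms=1/2b
3) 638.298ms=1b +319.149ms=1/2b
4) 957.447ms=3/2b +957.447ms=3/2b
5) 1914.894ms=3b +638.298ms=1b
6) 2553.191ms=4b +1276.596ms=2b
Σ=6b of 6 (94bpm 3/8) — PASS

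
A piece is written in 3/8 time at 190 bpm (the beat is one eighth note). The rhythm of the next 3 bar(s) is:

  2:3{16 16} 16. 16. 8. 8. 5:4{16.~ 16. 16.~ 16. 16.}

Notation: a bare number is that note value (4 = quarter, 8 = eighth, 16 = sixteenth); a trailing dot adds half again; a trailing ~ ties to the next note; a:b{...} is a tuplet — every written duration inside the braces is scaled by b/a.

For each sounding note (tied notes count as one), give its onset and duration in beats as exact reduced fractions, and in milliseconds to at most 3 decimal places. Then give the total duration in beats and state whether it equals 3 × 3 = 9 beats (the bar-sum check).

1) 0.0ms=0b +236.842ms=3/4b
2) 236.842ms=3/4b +236.842ms=3/4b
3) 473.684ms=3/2b +236.842ms=3/4b
4) 710.526ms=9/4b +236.842ms=3/4b
5) 947.368ms=3b +473.684ms=3/2b
6) 1421.053ms=9/2b +473.684ms=3/2b
7) 1894.737ms=6b +378.947ms=6/5b
8) 2273.684ms=36/5b +378.947ms=6/5b
9) 2652.632ms=42/5b +189.474ms=3/5b
Σ=9b of 9 (190bpm 3/8) — PASS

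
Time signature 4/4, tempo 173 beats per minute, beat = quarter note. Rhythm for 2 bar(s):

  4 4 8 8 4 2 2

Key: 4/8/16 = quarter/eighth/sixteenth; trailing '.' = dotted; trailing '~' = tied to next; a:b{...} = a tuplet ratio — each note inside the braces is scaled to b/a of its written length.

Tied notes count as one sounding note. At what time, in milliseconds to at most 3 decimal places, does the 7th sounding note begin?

note 7 onset = 6b = 2080.925ms

1. 0.0ms @ 0 + 346.821ms (1)
2. 346.821ms @ 1 + 346.821ms (1)
3. 693.642ms @ 2 + 173.41ms (1/2)
4. 867.052ms @ 5/2 + 173.41ms (1/2)
5. 1040.462ms @ 3 + 346.821ms (1)
6. 1387.283ms @ 4 + 693.642ms (2)
7. 2080.925ms @ 6 + 693.642ms (2)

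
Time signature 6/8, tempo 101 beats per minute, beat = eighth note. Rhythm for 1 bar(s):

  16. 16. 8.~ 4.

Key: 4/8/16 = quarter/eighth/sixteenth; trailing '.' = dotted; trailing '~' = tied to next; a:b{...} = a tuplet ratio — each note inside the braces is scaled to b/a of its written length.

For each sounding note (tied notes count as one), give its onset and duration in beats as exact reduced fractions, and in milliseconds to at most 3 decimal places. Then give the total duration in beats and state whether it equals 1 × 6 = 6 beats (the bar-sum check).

1) 0.0ms=0b +445.545ms=3/4b
2) 445.545ms=3/4b +445.545ms=3/4b
3) 891.089ms=3/2b +2673.267ms=9/2b
Σ=6b of 6 (101bpm 6/8) — PASS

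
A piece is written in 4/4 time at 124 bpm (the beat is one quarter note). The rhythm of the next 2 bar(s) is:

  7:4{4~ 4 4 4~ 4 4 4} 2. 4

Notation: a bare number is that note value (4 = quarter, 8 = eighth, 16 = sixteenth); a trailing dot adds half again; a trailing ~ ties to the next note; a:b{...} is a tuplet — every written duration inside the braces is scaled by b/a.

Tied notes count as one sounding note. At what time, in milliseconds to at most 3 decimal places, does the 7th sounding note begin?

note 7 onset = 7b = 3387.097ms

1. 0.0ms @ 0 + 552.995ms (8/7)
2. 552.995ms @ 8/7 + 276.498ms (4/7)
3. 829.493ms @ 12/7 + 552.995ms (8/7)
4. 1382.488ms @ 20/7 + 276.498ms (4/7)
5. 1658.986ms @ 24/7 + 276.498ms (4/7)
6. 1935.484ms @ 4 + 1451.613ms (3)
7. 3387.097ms @ 7 + 483.871ms (1)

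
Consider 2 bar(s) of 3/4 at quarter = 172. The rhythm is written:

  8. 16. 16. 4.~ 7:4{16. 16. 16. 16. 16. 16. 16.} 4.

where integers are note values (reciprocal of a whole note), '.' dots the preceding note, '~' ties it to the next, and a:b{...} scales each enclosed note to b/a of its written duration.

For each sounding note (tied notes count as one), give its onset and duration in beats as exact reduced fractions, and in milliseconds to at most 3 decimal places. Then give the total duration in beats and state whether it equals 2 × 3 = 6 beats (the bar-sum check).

1) 0.0ms=0b +261.628ms=3/4b
2) 261.628ms=3/4b +130.814ms=3/8b
3) 392.442ms=9/8b +130.814ms=3/8b
4) 523.256ms=3/2b +598.007ms=12/7b
5) 1121.262ms=45/14b +74.751ms=3/14b
6) 1196.013ms=24/7b +74.751ms=3/14b
7) 1270.764ms=51/14b +74.751ms=3/14b
8) 1345.515ms=27/7b +74.751ms=3/14b
9) 1420.266ms=57/14b +74.751ms=3/14b
10) 1495.017ms=30/7b +74.751ms=3/14b
11) 1569.767ms=9/2b +523.256ms=3/2b
Σ=6b of 6 (172bpm 3/4) — PASS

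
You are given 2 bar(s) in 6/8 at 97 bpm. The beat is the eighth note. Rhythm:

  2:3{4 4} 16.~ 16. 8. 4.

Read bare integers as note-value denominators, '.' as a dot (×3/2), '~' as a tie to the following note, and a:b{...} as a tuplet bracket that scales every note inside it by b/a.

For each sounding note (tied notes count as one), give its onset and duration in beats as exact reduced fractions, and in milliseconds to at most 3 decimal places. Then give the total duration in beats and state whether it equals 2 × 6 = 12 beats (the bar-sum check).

1) 0.0ms=0b +1855.67ms=3b
2) 1855.67ms=3b +1855.67ms=3b
3) 3711.34ms=6b +927.835ms=3/2b
4) 4639.175ms=15/2b +927.835ms=3/2b
5) 5567.01ms=9b +1855.67ms=3b
Σ=12b of 12 (97bpm 6/8) — PASS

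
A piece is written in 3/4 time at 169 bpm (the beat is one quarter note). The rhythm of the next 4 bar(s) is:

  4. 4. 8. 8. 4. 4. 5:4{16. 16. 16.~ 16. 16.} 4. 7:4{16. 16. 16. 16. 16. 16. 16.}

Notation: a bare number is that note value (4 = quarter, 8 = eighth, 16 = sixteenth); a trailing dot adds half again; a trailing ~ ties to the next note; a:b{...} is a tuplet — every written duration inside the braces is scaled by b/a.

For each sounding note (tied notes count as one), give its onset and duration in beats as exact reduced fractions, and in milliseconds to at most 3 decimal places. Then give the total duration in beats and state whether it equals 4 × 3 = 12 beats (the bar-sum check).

1) 0.0ms=0b +532.544ms=3/2b
2) 532.544ms=3/2b +532.544ms=3/2b
3) 1065.089ms=3b +266.272ms=3/4b
4) 1331.361ms=15/4b +266.272ms=3/4b
5) 1597.633ms=9/2b +532.544ms=3/2b
6) 2130.178ms=6b +532.544ms=3/2b
7) 2662.722ms=15/2b +106.509ms=3/10b
8) 2769.231ms=39/5b +106.509ms=3/10b
9) 2875.74ms=81/10b +213.018ms=3/5b
10) 3088.757ms=87/10b +106.509ms=3/10b
11) 3195.266ms=9b +532.544ms=3/2b
12) 3727.811ms=21/2b +76.078ms=3/14b
13) 3803.888ms=75/7b +76.078ms=3/14b
14) 3879.966ms=153/14b +76.078ms=3/14b
15) 3956.044ms=78/7b +76.078ms=3/14b
16) 4032.122ms=159/14b +76.078ms=3/14b
17) 4108.199ms=81/7b +76.078ms=3/14b
18) 4184.277ms=165/14b +76.078ms=3/14b
Σ=12b of 12 (169bpm 3/4) — PASS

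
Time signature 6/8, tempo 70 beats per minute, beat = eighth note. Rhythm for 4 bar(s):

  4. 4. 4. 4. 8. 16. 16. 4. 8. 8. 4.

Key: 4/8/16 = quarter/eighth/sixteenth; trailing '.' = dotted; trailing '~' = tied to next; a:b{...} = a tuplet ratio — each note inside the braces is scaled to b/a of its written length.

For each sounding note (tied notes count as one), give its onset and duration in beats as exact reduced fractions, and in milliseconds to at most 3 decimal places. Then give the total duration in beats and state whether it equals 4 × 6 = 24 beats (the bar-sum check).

1) 0.0ms=0b +2571.429ms=3b
2) 2571.429ms=3b +2571.429ms=3b
3) 5142.857ms=6b +2571.429ms=3b
4) 7714.286ms=9b +2571.429ms=3b
5) 10285.714ms=12b +1285.714ms=3/2b
6) 11571.429ms=27/2b +642.857ms=3/4b
7) 12214.286ms=57/4b +642.857ms=3/4b
8) 12857.143ms=15b +2571.429ms=3b
9) 15428.571ms=18b +1285.714ms=3/2b
10) 16714.286ms=39/2b +1285.714ms=3/2b
11) 18000.0ms=21b +2571.429ms=3b
Σ=24b of 24 (70bpm 6/8) — PASS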